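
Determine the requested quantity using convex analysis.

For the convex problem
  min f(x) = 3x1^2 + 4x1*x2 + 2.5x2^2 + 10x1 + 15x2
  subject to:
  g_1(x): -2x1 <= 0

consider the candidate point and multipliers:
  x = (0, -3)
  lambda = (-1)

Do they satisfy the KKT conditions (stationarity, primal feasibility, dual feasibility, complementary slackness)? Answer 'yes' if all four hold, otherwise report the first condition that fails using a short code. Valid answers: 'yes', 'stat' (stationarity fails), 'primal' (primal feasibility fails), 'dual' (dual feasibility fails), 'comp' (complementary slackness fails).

Gradient of f: grad f(x) = Q x + c = (-2, 0)
Constraint values g_i(x) = a_i^T x - b_i:
  g_1((0, -3)) = 0
Stationarity residual: grad f(x) + sum_i lambda_i a_i = (0, 0)
  -> stationarity OK
Primal feasibility (all g_i <= 0): OK
Dual feasibility (all lambda_i >= 0): FAILS
Complementary slackness (lambda_i * g_i(x) = 0 for all i): OK

Verdict: the first failing condition is dual_feasibility -> dual.

dual


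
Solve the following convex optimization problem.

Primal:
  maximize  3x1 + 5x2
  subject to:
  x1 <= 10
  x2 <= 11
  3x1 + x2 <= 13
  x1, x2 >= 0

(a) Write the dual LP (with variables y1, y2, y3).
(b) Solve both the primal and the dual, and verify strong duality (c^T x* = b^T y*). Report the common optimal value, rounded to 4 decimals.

The standard primal-dual pair for 'max c^T x s.t. A x <= b, x >= 0' is:
  Dual:  min b^T y  s.t.  A^T y >= c,  y >= 0.

So the dual LP is:
  minimize  10y1 + 11y2 + 13y3
  subject to:
    y1 + 3y3 >= 3
    y2 + y3 >= 5
    y1, y2, y3 >= 0

Solving the primal: x* = (0.6667, 11).
  primal value c^T x* = 57.
Solving the dual: y* = (0, 4, 1).
  dual value b^T y* = 57.
Strong duality: c^T x* = b^T y*. Confirmed.

57


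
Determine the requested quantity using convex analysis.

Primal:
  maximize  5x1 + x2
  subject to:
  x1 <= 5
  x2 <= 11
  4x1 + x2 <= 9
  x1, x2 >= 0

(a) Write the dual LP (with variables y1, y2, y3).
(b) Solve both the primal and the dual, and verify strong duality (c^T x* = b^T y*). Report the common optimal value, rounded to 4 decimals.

The standard primal-dual pair for 'max c^T x s.t. A x <= b, x >= 0' is:
  Dual:  min b^T y  s.t.  A^T y >= c,  y >= 0.

So the dual LP is:
  minimize  5y1 + 11y2 + 9y3
  subject to:
    y1 + 4y3 >= 5
    y2 + y3 >= 1
    y1, y2, y3 >= 0

Solving the primal: x* = (2.25, 0).
  primal value c^T x* = 11.25.
Solving the dual: y* = (0, 0, 1.25).
  dual value b^T y* = 11.25.
Strong duality: c^T x* = b^T y*. Confirmed.

11.25


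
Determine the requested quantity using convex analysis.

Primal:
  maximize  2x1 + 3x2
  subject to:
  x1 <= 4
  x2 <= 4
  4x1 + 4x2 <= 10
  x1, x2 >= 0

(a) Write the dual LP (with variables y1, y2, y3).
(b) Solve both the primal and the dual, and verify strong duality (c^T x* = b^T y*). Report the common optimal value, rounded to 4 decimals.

The standard primal-dual pair for 'max c^T x s.t. A x <= b, x >= 0' is:
  Dual:  min b^T y  s.t.  A^T y >= c,  y >= 0.

So the dual LP is:
  minimize  4y1 + 4y2 + 10y3
  subject to:
    y1 + 4y3 >= 2
    y2 + 4y3 >= 3
    y1, y2, y3 >= 0

Solving the primal: x* = (0, 2.5).
  primal value c^T x* = 7.5.
Solving the dual: y* = (0, 0, 0.75).
  dual value b^T y* = 7.5.
Strong duality: c^T x* = b^T y*. Confirmed.

7.5


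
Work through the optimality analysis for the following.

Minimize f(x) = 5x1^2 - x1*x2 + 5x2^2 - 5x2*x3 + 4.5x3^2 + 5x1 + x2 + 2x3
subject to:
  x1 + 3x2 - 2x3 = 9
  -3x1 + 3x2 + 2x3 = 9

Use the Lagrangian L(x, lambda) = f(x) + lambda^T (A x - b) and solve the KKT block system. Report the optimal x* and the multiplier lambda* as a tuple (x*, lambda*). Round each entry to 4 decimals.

Form the Lagrangian:
  L(x, lambda) = (1/2) x^T Q x + c^T x + lambda^T (A x - b)
Stationarity (grad_x L = 0): Q x + c + A^T lambda = 0.
Primal feasibility: A x = b.

This gives the KKT block system:
  [ Q   A^T ] [ x     ]   [-c ]
  [ A    0  ] [ lambda ] = [ b ]

Solving the linear system:
  x*      = (0.0414, 3.0138, 0.0414)
  lambda* = (-8.3224, -1.9741)
  f(x*)   = 47.9862

x* = (0.0414, 3.0138, 0.0414), lambda* = (-8.3224, -1.9741)


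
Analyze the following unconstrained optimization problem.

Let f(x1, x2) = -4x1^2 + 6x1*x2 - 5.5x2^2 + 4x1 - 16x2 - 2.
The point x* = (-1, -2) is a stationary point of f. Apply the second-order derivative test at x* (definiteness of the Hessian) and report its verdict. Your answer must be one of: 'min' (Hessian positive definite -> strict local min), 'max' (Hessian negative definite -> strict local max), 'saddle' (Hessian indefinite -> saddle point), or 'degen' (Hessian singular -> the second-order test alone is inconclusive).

Compute the Hessian H = grad^2 f:
  H = [[-8, 6], [6, -11]]
Verify stationarity: grad f(x*) = H x* + g = (0, 0).
Eigenvalues of H: -15.6847, -3.3153.
Both eigenvalues < 0, so H is negative definite -> x* is a strict local max.

max


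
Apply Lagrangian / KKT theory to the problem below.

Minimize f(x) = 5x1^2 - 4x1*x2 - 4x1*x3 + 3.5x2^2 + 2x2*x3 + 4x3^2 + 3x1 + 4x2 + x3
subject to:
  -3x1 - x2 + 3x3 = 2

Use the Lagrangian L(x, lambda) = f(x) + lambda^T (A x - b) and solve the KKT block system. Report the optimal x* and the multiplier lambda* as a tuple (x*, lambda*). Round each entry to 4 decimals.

Form the Lagrangian:
  L(x, lambda) = (1/2) x^T Q x + c^T x + lambda^T (A x - b)
Stationarity (grad_x L = 0): Q x + c + A^T lambda = 0.
Primal feasibility: A x = b.

This gives the KKT block system:
  [ Q   A^T ] [ x     ]   [-c ]
  [ A    0  ] [ lambda ] = [ b ]

Solving the linear system:
  x*      = (-0.724, -0.8596, -0.3438)
  lambda* = (0.1913)
  f(x*)   = -3.1683

x* = (-0.724, -0.8596, -0.3438), lambda* = (0.1913)


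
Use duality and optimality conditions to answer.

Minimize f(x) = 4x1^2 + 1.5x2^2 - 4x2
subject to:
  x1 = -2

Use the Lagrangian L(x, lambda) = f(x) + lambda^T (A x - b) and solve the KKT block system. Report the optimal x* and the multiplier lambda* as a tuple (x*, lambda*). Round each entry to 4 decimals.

Form the Lagrangian:
  L(x, lambda) = (1/2) x^T Q x + c^T x + lambda^T (A x - b)
Stationarity (grad_x L = 0): Q x + c + A^T lambda = 0.
Primal feasibility: A x = b.

This gives the KKT block system:
  [ Q   A^T ] [ x     ]   [-c ]
  [ A    0  ] [ lambda ] = [ b ]

Solving the linear system:
  x*      = (-2, 1.3333)
  lambda* = (16)
  f(x*)   = 13.3333

x* = (-2, 1.3333), lambda* = (16)


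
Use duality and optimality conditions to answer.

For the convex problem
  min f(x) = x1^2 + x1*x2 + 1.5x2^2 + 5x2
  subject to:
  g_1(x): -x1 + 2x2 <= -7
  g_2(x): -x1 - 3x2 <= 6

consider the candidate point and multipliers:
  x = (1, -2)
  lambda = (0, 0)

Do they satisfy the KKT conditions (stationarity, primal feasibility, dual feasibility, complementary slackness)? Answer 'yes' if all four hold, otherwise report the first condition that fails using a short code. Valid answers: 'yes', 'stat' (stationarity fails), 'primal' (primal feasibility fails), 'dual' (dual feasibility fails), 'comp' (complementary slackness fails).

Gradient of f: grad f(x) = Q x + c = (0, 0)
Constraint values g_i(x) = a_i^T x - b_i:
  g_1((1, -2)) = 2
  g_2((1, -2)) = -1
Stationarity residual: grad f(x) + sum_i lambda_i a_i = (0, 0)
  -> stationarity OK
Primal feasibility (all g_i <= 0): FAILS
Dual feasibility (all lambda_i >= 0): OK
Complementary slackness (lambda_i * g_i(x) = 0 for all i): OK

Verdict: the first failing condition is primal_feasibility -> primal.

primal


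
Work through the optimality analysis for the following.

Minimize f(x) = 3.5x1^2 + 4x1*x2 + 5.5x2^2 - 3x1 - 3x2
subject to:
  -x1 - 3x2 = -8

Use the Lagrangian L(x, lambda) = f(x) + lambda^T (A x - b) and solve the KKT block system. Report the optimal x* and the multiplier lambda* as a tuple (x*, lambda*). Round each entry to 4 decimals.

Form the Lagrangian:
  L(x, lambda) = (1/2) x^T Q x + c^T x + lambda^T (A x - b)
Stationarity (grad_x L = 0): Q x + c + A^T lambda = 0.
Primal feasibility: A x = b.

This gives the KKT block system:
  [ Q   A^T ] [ x     ]   [-c ]
  [ A    0  ] [ lambda ] = [ b ]

Solving the linear system:
  x*      = (0.2, 2.6)
  lambda* = (8.8)
  f(x*)   = 31

x* = (0.2, 2.6), lambda* = (8.8)


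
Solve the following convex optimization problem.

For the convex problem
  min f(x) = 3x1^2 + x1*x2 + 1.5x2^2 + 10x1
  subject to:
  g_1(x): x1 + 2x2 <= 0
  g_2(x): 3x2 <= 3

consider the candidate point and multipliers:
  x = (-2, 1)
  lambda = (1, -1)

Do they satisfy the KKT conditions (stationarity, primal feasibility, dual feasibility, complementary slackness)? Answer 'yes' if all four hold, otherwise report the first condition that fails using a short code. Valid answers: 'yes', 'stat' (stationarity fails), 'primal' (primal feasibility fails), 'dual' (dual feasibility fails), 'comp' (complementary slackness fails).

Gradient of f: grad f(x) = Q x + c = (-1, 1)
Constraint values g_i(x) = a_i^T x - b_i:
  g_1((-2, 1)) = 0
  g_2((-2, 1)) = 0
Stationarity residual: grad f(x) + sum_i lambda_i a_i = (0, 0)
  -> stationarity OK
Primal feasibility (all g_i <= 0): OK
Dual feasibility (all lambda_i >= 0): FAILS
Complementary slackness (lambda_i * g_i(x) = 0 for all i): OK

Verdict: the first failing condition is dual_feasibility -> dual.

dual


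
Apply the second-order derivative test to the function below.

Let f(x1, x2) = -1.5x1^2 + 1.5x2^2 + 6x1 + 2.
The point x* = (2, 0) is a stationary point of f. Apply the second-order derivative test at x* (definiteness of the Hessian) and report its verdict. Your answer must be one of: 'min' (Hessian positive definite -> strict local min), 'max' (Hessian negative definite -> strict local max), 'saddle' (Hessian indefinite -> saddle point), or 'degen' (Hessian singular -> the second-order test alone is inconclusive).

Compute the Hessian H = grad^2 f:
  H = [[-3, 0], [0, 3]]
Verify stationarity: grad f(x*) = H x* + g = (0, 0).
Eigenvalues of H: -3, 3.
Eigenvalues have mixed signs, so H is indefinite -> x* is a saddle point.

saddle


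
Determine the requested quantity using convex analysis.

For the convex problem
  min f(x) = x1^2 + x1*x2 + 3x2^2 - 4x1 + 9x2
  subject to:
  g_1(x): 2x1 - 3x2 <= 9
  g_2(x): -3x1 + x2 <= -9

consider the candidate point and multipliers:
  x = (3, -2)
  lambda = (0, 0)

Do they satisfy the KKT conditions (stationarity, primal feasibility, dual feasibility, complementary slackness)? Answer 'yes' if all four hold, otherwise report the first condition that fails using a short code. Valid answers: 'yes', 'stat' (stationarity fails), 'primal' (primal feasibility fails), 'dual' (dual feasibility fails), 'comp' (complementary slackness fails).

Gradient of f: grad f(x) = Q x + c = (0, 0)
Constraint values g_i(x) = a_i^T x - b_i:
  g_1((3, -2)) = 3
  g_2((3, -2)) = -2
Stationarity residual: grad f(x) + sum_i lambda_i a_i = (0, 0)
  -> stationarity OK
Primal feasibility (all g_i <= 0): FAILS
Dual feasibility (all lambda_i >= 0): OK
Complementary slackness (lambda_i * g_i(x) = 0 for all i): OK

Verdict: the first failing condition is primal_feasibility -> primal.

primal


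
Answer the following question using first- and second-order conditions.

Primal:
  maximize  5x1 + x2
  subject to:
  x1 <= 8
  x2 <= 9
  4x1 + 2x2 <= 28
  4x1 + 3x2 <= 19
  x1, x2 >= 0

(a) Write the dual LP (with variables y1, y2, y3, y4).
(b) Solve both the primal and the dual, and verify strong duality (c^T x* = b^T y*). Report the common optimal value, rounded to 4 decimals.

The standard primal-dual pair for 'max c^T x s.t. A x <= b, x >= 0' is:
  Dual:  min b^T y  s.t.  A^T y >= c,  y >= 0.

So the dual LP is:
  minimize  8y1 + 9y2 + 28y3 + 19y4
  subject to:
    y1 + 4y3 + 4y4 >= 5
    y2 + 2y3 + 3y4 >= 1
    y1, y2, y3, y4 >= 0

Solving the primal: x* = (4.75, 0).
  primal value c^T x* = 23.75.
Solving the dual: y* = (0, 0, 0, 1.25).
  dual value b^T y* = 23.75.
Strong duality: c^T x* = b^T y*. Confirmed.

23.75


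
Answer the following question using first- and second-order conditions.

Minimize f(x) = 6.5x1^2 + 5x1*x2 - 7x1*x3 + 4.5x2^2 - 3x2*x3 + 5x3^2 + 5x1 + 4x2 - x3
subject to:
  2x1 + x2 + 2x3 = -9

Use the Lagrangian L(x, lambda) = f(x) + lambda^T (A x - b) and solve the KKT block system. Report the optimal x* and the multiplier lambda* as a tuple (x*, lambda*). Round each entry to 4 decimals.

Form the Lagrangian:
  L(x, lambda) = (1/2) x^T Q x + c^T x + lambda^T (A x - b)
Stationarity (grad_x L = 0): Q x + c + A^T lambda = 0.
Primal feasibility: A x = b.

This gives the KKT block system:
  [ Q   A^T ] [ x     ]   [-c ]
  [ A    0  ] [ lambda ] = [ b ]

Solving the linear system:
  x*      = (-1.9981, -0.5194, -2.2422)
  lambda* = (3.9385)
  f(x*)   = 12.8103

x* = (-1.9981, -0.5194, -2.2422), lambda* = (3.9385)


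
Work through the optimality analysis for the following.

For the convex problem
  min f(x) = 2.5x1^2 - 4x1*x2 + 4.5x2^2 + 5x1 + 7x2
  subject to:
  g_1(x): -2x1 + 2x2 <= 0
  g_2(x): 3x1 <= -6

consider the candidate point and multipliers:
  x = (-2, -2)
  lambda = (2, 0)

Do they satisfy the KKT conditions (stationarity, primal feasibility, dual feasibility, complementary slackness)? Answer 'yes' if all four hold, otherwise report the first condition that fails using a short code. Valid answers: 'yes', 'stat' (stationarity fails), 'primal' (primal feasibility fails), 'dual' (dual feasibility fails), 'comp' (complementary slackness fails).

Gradient of f: grad f(x) = Q x + c = (3, -3)
Constraint values g_i(x) = a_i^T x - b_i:
  g_1((-2, -2)) = 0
  g_2((-2, -2)) = 0
Stationarity residual: grad f(x) + sum_i lambda_i a_i = (-1, 1)
  -> stationarity FAILS
Primal feasibility (all g_i <= 0): OK
Dual feasibility (all lambda_i >= 0): OK
Complementary slackness (lambda_i * g_i(x) = 0 for all i): OK

Verdict: the first failing condition is stationarity -> stat.

stat


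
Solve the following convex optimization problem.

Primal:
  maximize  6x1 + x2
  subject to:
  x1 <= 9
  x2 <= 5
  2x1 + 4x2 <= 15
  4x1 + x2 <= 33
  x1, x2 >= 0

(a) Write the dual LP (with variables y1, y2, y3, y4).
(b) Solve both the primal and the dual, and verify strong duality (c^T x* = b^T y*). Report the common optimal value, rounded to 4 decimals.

The standard primal-dual pair for 'max c^T x s.t. A x <= b, x >= 0' is:
  Dual:  min b^T y  s.t.  A^T y >= c,  y >= 0.

So the dual LP is:
  minimize  9y1 + 5y2 + 15y3 + 33y4
  subject to:
    y1 + 2y3 + 4y4 >= 6
    y2 + 4y3 + y4 >= 1
    y1, y2, y3, y4 >= 0

Solving the primal: x* = (7.5, 0).
  primal value c^T x* = 45.
Solving the dual: y* = (0, 0, 3, 0).
  dual value b^T y* = 45.
Strong duality: c^T x* = b^T y*. Confirmed.

45


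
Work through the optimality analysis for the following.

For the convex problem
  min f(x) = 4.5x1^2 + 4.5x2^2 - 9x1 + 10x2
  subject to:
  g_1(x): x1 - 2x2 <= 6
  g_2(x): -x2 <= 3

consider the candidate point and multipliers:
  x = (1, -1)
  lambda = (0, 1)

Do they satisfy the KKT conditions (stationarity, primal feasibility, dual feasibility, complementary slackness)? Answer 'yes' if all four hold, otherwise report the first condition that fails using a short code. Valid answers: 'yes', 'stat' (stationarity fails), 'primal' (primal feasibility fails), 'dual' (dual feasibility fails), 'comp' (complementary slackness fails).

Gradient of f: grad f(x) = Q x + c = (0, 1)
Constraint values g_i(x) = a_i^T x - b_i:
  g_1((1, -1)) = -3
  g_2((1, -1)) = -2
Stationarity residual: grad f(x) + sum_i lambda_i a_i = (0, 0)
  -> stationarity OK
Primal feasibility (all g_i <= 0): OK
Dual feasibility (all lambda_i >= 0): OK
Complementary slackness (lambda_i * g_i(x) = 0 for all i): FAILS

Verdict: the first failing condition is complementary_slackness -> comp.

comp


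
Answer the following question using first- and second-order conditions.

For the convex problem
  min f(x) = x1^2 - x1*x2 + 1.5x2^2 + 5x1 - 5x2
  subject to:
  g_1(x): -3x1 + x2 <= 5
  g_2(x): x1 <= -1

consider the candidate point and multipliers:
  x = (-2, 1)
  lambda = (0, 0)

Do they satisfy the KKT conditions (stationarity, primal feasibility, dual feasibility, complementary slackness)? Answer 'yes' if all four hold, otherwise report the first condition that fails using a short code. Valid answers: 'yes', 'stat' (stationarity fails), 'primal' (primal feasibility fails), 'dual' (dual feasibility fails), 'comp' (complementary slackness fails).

Gradient of f: grad f(x) = Q x + c = (0, 0)
Constraint values g_i(x) = a_i^T x - b_i:
  g_1((-2, 1)) = 2
  g_2((-2, 1)) = -1
Stationarity residual: grad f(x) + sum_i lambda_i a_i = (0, 0)
  -> stationarity OK
Primal feasibility (all g_i <= 0): FAILS
Dual feasibility (all lambda_i >= 0): OK
Complementary slackness (lambda_i * g_i(x) = 0 for all i): OK

Verdict: the first failing condition is primal_feasibility -> primal.

primal


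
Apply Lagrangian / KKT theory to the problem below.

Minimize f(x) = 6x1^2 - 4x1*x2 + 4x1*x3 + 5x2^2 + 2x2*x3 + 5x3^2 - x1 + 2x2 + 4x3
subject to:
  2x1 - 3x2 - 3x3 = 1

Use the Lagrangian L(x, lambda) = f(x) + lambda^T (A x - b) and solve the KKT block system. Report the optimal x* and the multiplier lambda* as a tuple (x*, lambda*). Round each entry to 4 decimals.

Form the Lagrangian:
  L(x, lambda) = (1/2) x^T Q x + c^T x + lambda^T (A x - b)
Stationarity (grad_x L = 0): Q x + c + A^T lambda = 0.
Primal feasibility: A x = b.

This gives the KKT block system:
  [ Q   A^T ] [ x     ]   [-c ]
  [ A    0  ] [ lambda ] = [ b ]

Solving the linear system:
  x*      = (0.125, 0.0625, -0.3125)
  lambda* = (0.5)
  f(x*)   = -0.875

x* = (0.125, 0.0625, -0.3125), lambda* = (0.5)


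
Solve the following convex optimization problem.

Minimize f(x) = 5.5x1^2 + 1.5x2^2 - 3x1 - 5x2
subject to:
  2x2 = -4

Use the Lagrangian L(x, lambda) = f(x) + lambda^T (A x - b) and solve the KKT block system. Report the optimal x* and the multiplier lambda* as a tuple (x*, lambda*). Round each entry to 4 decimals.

Form the Lagrangian:
  L(x, lambda) = (1/2) x^T Q x + c^T x + lambda^T (A x - b)
Stationarity (grad_x L = 0): Q x + c + A^T lambda = 0.
Primal feasibility: A x = b.

This gives the KKT block system:
  [ Q   A^T ] [ x     ]   [-c ]
  [ A    0  ] [ lambda ] = [ b ]

Solving the linear system:
  x*      = (0.2727, -2)
  lambda* = (5.5)
  f(x*)   = 15.5909

x* = (0.2727, -2), lambda* = (5.5)


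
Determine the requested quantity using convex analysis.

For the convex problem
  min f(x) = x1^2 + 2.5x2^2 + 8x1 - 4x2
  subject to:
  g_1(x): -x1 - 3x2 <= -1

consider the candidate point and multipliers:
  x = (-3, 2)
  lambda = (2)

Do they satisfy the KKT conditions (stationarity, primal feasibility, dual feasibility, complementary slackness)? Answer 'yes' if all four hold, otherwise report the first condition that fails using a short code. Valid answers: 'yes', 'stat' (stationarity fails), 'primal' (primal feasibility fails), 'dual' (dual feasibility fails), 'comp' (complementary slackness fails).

Gradient of f: grad f(x) = Q x + c = (2, 6)
Constraint values g_i(x) = a_i^T x - b_i:
  g_1((-3, 2)) = -2
Stationarity residual: grad f(x) + sum_i lambda_i a_i = (0, 0)
  -> stationarity OK
Primal feasibility (all g_i <= 0): OK
Dual feasibility (all lambda_i >= 0): OK
Complementary slackness (lambda_i * g_i(x) = 0 for all i): FAILS

Verdict: the first failing condition is complementary_slackness -> comp.

comp


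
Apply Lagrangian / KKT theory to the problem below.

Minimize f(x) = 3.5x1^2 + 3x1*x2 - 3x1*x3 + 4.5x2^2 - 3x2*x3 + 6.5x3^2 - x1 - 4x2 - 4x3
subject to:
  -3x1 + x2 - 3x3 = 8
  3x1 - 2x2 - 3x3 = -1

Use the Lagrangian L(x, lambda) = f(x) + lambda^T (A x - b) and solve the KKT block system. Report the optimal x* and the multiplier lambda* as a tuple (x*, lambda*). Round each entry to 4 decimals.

Form the Lagrangian:
  L(x, lambda) = (1/2) x^T Q x + c^T x + lambda^T (A x - b)
Stationarity (grad_x L = 0): Q x + c + A^T lambda = 0.
Primal feasibility: A x = b.

This gives the KKT block system:
  [ Q   A^T ] [ x     ]   [-c ]
  [ A    0  ] [ lambda ] = [ b ]

Solving the linear system:
  x*      = (-1.29, 0.4199, -1.2367)
  lambda* = (-3.7544, -2.0676)
  f(x*)   = 16.2625

x* = (-1.29, 0.4199, -1.2367), lambda* = (-3.7544, -2.0676)


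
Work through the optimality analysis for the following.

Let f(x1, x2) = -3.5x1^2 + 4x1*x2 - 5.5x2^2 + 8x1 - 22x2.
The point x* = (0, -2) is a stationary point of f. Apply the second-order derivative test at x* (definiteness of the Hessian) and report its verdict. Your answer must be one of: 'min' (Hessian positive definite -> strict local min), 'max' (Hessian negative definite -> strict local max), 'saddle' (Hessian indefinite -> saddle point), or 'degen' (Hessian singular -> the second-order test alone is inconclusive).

Compute the Hessian H = grad^2 f:
  H = [[-7, 4], [4, -11]]
Verify stationarity: grad f(x*) = H x* + g = (0, 0).
Eigenvalues of H: -13.4721, -4.5279.
Both eigenvalues < 0, so H is negative definite -> x* is a strict local max.

max


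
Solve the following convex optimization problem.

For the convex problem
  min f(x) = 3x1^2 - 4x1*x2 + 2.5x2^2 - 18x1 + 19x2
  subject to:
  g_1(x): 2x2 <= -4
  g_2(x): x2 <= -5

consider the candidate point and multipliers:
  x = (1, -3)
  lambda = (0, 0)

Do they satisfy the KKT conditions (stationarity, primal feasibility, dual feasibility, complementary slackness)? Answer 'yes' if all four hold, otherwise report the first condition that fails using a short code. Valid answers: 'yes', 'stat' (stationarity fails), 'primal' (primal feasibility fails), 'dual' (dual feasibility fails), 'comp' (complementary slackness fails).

Gradient of f: grad f(x) = Q x + c = (0, 0)
Constraint values g_i(x) = a_i^T x - b_i:
  g_1((1, -3)) = -2
  g_2((1, -3)) = 2
Stationarity residual: grad f(x) + sum_i lambda_i a_i = (0, 0)
  -> stationarity OK
Primal feasibility (all g_i <= 0): FAILS
Dual feasibility (all lambda_i >= 0): OK
Complementary slackness (lambda_i * g_i(x) = 0 for all i): OK

Verdict: the first failing condition is primal_feasibility -> primal.

primal


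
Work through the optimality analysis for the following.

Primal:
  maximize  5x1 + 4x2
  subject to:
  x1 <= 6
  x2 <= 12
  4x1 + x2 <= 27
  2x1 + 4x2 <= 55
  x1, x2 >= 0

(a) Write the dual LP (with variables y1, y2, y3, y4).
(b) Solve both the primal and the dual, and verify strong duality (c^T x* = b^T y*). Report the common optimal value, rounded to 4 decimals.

The standard primal-dual pair for 'max c^T x s.t. A x <= b, x >= 0' is:
  Dual:  min b^T y  s.t.  A^T y >= c,  y >= 0.

So the dual LP is:
  minimize  6y1 + 12y2 + 27y3 + 55y4
  subject to:
    y1 + 4y3 + 2y4 >= 5
    y2 + y3 + 4y4 >= 4
    y1, y2, y3, y4 >= 0

Solving the primal: x* = (3.7857, 11.8571).
  primal value c^T x* = 66.3571.
Solving the dual: y* = (0, 0, 0.8571, 0.7857).
  dual value b^T y* = 66.3571.
Strong duality: c^T x* = b^T y*. Confirmed.

66.3571


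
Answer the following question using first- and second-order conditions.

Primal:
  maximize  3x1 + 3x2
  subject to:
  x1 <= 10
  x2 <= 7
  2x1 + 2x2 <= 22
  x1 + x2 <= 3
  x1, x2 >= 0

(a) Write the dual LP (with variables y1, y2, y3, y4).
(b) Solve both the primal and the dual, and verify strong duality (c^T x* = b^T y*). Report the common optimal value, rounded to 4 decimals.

The standard primal-dual pair for 'max c^T x s.t. A x <= b, x >= 0' is:
  Dual:  min b^T y  s.t.  A^T y >= c,  y >= 0.

So the dual LP is:
  minimize  10y1 + 7y2 + 22y3 + 3y4
  subject to:
    y1 + 2y3 + y4 >= 3
    y2 + 2y3 + y4 >= 3
    y1, y2, y3, y4 >= 0

Solving the primal: x* = (3, 0).
  primal value c^T x* = 9.
Solving the dual: y* = (0, 0, 0, 3).
  dual value b^T y* = 9.
Strong duality: c^T x* = b^T y*. Confirmed.

9


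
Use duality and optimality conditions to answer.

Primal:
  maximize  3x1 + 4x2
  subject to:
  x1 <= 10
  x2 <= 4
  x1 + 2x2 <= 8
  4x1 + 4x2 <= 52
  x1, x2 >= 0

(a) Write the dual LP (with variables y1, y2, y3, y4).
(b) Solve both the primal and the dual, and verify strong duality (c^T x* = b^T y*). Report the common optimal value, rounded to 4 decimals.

The standard primal-dual pair for 'max c^T x s.t. A x <= b, x >= 0' is:
  Dual:  min b^T y  s.t.  A^T y >= c,  y >= 0.

So the dual LP is:
  minimize  10y1 + 4y2 + 8y3 + 52y4
  subject to:
    y1 + y3 + 4y4 >= 3
    y2 + 2y3 + 4y4 >= 4
    y1, y2, y3, y4 >= 0

Solving the primal: x* = (8, 0).
  primal value c^T x* = 24.
Solving the dual: y* = (0, 0, 3, 0).
  dual value b^T y* = 24.
Strong duality: c^T x* = b^T y*. Confirmed.

24


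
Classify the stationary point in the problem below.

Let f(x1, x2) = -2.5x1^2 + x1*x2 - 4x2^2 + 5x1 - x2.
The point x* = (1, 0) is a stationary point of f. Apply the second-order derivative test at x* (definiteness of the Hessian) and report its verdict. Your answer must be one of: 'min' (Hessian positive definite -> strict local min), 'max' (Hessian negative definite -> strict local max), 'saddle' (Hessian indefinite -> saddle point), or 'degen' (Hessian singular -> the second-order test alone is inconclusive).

Compute the Hessian H = grad^2 f:
  H = [[-5, 1], [1, -8]]
Verify stationarity: grad f(x*) = H x* + g = (0, 0).
Eigenvalues of H: -8.3028, -4.6972.
Both eigenvalues < 0, so H is negative definite -> x* is a strict local max.

max


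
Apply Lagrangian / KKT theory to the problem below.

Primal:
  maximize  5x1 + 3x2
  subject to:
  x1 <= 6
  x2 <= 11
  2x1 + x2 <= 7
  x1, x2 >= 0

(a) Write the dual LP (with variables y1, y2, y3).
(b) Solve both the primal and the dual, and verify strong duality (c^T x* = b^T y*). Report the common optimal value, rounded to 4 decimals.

The standard primal-dual pair for 'max c^T x s.t. A x <= b, x >= 0' is:
  Dual:  min b^T y  s.t.  A^T y >= c,  y >= 0.

So the dual LP is:
  minimize  6y1 + 11y2 + 7y3
  subject to:
    y1 + 2y3 >= 5
    y2 + y3 >= 3
    y1, y2, y3 >= 0

Solving the primal: x* = (0, 7).
  primal value c^T x* = 21.
Solving the dual: y* = (0, 0, 3).
  dual value b^T y* = 21.
Strong duality: c^T x* = b^T y*. Confirmed.

21


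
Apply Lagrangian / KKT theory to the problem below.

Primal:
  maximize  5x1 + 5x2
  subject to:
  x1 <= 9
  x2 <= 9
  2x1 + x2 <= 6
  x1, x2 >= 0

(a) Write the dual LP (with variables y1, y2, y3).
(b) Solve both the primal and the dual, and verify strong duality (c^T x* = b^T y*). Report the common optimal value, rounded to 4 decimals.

The standard primal-dual pair for 'max c^T x s.t. A x <= b, x >= 0' is:
  Dual:  min b^T y  s.t.  A^T y >= c,  y >= 0.

So the dual LP is:
  minimize  9y1 + 9y2 + 6y3
  subject to:
    y1 + 2y3 >= 5
    y2 + y3 >= 5
    y1, y2, y3 >= 0

Solving the primal: x* = (0, 6).
  primal value c^T x* = 30.
Solving the dual: y* = (0, 0, 5).
  dual value b^T y* = 30.
Strong duality: c^T x* = b^T y*. Confirmed.

30


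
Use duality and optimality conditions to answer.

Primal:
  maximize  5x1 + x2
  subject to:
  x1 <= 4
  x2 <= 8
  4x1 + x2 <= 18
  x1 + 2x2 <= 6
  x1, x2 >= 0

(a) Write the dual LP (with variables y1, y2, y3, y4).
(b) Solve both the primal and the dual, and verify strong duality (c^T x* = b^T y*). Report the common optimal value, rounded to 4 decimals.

The standard primal-dual pair for 'max c^T x s.t. A x <= b, x >= 0' is:
  Dual:  min b^T y  s.t.  A^T y >= c,  y >= 0.

So the dual LP is:
  minimize  4y1 + 8y2 + 18y3 + 6y4
  subject to:
    y1 + 4y3 + y4 >= 5
    y2 + y3 + 2y4 >= 1
    y1, y2, y3, y4 >= 0

Solving the primal: x* = (4, 1).
  primal value c^T x* = 21.
Solving the dual: y* = (4.5, 0, 0, 0.5).
  dual value b^T y* = 21.
Strong duality: c^T x* = b^T y*. Confirmed.

21


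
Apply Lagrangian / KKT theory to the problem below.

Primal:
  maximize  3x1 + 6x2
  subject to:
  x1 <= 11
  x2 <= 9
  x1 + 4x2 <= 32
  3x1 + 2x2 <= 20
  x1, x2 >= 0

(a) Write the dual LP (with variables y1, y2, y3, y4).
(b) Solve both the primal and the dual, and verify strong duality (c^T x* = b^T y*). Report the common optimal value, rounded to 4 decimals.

The standard primal-dual pair for 'max c^T x s.t. A x <= b, x >= 0' is:
  Dual:  min b^T y  s.t.  A^T y >= c,  y >= 0.

So the dual LP is:
  minimize  11y1 + 9y2 + 32y3 + 20y4
  subject to:
    y1 + y3 + 3y4 >= 3
    y2 + 4y3 + 2y4 >= 6
    y1, y2, y3, y4 >= 0

Solving the primal: x* = (1.6, 7.6).
  primal value c^T x* = 50.4.
Solving the dual: y* = (0, 0, 1.2, 0.6).
  dual value b^T y* = 50.4.
Strong duality: c^T x* = b^T y*. Confirmed.

50.4


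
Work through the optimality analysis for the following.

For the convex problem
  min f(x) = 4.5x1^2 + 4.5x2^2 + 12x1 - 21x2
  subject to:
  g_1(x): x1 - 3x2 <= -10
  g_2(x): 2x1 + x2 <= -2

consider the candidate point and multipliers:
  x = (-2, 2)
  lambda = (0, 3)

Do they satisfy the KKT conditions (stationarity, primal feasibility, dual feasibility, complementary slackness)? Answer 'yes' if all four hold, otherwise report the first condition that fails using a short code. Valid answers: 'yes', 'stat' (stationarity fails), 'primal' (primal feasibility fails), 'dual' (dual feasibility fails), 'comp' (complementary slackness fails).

Gradient of f: grad f(x) = Q x + c = (-6, -3)
Constraint values g_i(x) = a_i^T x - b_i:
  g_1((-2, 2)) = 2
  g_2((-2, 2)) = 0
Stationarity residual: grad f(x) + sum_i lambda_i a_i = (0, 0)
  -> stationarity OK
Primal feasibility (all g_i <= 0): FAILS
Dual feasibility (all lambda_i >= 0): OK
Complementary slackness (lambda_i * g_i(x) = 0 for all i): OK

Verdict: the first failing condition is primal_feasibility -> primal.

primal


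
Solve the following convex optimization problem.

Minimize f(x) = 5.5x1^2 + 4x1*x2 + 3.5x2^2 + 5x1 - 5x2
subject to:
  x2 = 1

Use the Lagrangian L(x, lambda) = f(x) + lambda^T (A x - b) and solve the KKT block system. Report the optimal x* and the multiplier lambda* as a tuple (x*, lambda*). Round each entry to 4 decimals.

Form the Lagrangian:
  L(x, lambda) = (1/2) x^T Q x + c^T x + lambda^T (A x - b)
Stationarity (grad_x L = 0): Q x + c + A^T lambda = 0.
Primal feasibility: A x = b.

This gives the KKT block system:
  [ Q   A^T ] [ x     ]   [-c ]
  [ A    0  ] [ lambda ] = [ b ]

Solving the linear system:
  x*      = (-0.8182, 1)
  lambda* = (1.2727)
  f(x*)   = -5.1818

x* = (-0.8182, 1), lambda* = (1.2727)


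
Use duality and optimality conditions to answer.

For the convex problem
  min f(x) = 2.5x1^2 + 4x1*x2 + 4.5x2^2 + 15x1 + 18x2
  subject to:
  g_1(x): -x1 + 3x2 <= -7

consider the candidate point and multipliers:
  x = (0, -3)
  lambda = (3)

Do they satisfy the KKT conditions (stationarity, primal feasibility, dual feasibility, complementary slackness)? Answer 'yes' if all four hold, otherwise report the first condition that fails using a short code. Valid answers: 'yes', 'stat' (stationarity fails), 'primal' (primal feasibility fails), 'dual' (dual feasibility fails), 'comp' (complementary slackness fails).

Gradient of f: grad f(x) = Q x + c = (3, -9)
Constraint values g_i(x) = a_i^T x - b_i:
  g_1((0, -3)) = -2
Stationarity residual: grad f(x) + sum_i lambda_i a_i = (0, 0)
  -> stationarity OK
Primal feasibility (all g_i <= 0): OK
Dual feasibility (all lambda_i >= 0): OK
Complementary slackness (lambda_i * g_i(x) = 0 for all i): FAILS

Verdict: the first failing condition is complementary_slackness -> comp.

comp


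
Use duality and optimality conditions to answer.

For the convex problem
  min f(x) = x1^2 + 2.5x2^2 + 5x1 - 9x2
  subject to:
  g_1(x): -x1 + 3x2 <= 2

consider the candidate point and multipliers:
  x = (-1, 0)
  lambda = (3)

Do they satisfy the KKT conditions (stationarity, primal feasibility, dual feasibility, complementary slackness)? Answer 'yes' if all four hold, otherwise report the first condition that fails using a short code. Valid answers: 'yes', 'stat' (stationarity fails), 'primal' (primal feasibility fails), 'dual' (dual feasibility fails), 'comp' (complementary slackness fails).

Gradient of f: grad f(x) = Q x + c = (3, -9)
Constraint values g_i(x) = a_i^T x - b_i:
  g_1((-1, 0)) = -1
Stationarity residual: grad f(x) + sum_i lambda_i a_i = (0, 0)
  -> stationarity OK
Primal feasibility (all g_i <= 0): OK
Dual feasibility (all lambda_i >= 0): OK
Complementary slackness (lambda_i * g_i(x) = 0 for all i): FAILS

Verdict: the first failing condition is complementary_slackness -> comp.

comp


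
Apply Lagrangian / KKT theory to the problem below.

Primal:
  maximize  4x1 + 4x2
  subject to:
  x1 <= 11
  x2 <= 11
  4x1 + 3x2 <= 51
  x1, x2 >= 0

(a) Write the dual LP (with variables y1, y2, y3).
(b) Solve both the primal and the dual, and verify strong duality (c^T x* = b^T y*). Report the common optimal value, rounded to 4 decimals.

The standard primal-dual pair for 'max c^T x s.t. A x <= b, x >= 0' is:
  Dual:  min b^T y  s.t.  A^T y >= c,  y >= 0.

So the dual LP is:
  minimize  11y1 + 11y2 + 51y3
  subject to:
    y1 + 4y3 >= 4
    y2 + 3y3 >= 4
    y1, y2, y3 >= 0

Solving the primal: x* = (4.5, 11).
  primal value c^T x* = 62.
Solving the dual: y* = (0, 1, 1).
  dual value b^T y* = 62.
Strong duality: c^T x* = b^T y*. Confirmed.

62


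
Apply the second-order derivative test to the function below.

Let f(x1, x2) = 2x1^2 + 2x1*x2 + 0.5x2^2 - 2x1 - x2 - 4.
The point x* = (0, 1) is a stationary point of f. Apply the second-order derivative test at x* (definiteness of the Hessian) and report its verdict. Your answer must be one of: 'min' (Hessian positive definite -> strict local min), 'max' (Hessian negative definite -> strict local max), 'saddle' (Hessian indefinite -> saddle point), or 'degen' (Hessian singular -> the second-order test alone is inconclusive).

Compute the Hessian H = grad^2 f:
  H = [[4, 2], [2, 1]]
Verify stationarity: grad f(x*) = H x* + g = (0, 0).
Eigenvalues of H: 0, 5.
H has a zero eigenvalue (singular; positive semidefinite but not definite), so H is neither positive definite, negative definite, nor indefinite. The second-order test alone is inconclusive -> degen.
(Indeed, f is constant along the null direction of H through x*, so x* is not a strict local extremum.)

degen


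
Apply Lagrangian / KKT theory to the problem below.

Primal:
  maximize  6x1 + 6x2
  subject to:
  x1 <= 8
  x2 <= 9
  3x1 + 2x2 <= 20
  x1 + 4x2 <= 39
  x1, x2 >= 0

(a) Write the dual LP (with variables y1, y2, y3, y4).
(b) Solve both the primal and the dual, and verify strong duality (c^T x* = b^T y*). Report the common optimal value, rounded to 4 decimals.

The standard primal-dual pair for 'max c^T x s.t. A x <= b, x >= 0' is:
  Dual:  min b^T y  s.t.  A^T y >= c,  y >= 0.

So the dual LP is:
  minimize  8y1 + 9y2 + 20y3 + 39y4
  subject to:
    y1 + 3y3 + y4 >= 6
    y2 + 2y3 + 4y4 >= 6
    y1, y2, y3, y4 >= 0

Solving the primal: x* = (0.6667, 9).
  primal value c^T x* = 58.
Solving the dual: y* = (0, 2, 2, 0).
  dual value b^T y* = 58.
Strong duality: c^T x* = b^T y*. Confirmed.

58


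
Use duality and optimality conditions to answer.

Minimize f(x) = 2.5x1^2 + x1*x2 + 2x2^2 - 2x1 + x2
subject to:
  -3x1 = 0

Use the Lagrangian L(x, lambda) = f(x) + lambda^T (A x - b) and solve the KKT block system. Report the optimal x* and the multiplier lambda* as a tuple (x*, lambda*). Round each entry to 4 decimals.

Form the Lagrangian:
  L(x, lambda) = (1/2) x^T Q x + c^T x + lambda^T (A x - b)
Stationarity (grad_x L = 0): Q x + c + A^T lambda = 0.
Primal feasibility: A x = b.

This gives the KKT block system:
  [ Q   A^T ] [ x     ]   [-c ]
  [ A    0  ] [ lambda ] = [ b ]

Solving the linear system:
  x*      = (0, -0.25)
  lambda* = (-0.75)
  f(x*)   = -0.125

x* = (0, -0.25), lambda* = (-0.75)


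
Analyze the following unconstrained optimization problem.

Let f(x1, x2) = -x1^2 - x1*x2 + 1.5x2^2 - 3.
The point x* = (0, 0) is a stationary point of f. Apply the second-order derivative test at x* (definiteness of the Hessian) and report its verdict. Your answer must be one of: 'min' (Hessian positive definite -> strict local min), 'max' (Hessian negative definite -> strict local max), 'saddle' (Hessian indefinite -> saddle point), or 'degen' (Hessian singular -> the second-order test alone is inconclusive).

Compute the Hessian H = grad^2 f:
  H = [[-2, -1], [-1, 3]]
Verify stationarity: grad f(x*) = H x* + g = (0, 0).
Eigenvalues of H: -2.1926, 3.1926.
Eigenvalues have mixed signs, so H is indefinite -> x* is a saddle point.

saddle


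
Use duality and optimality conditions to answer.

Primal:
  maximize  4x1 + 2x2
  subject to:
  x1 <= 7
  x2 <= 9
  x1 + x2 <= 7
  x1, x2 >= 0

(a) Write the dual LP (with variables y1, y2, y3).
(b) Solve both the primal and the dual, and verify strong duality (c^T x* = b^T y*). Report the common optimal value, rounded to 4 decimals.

The standard primal-dual pair for 'max c^T x s.t. A x <= b, x >= 0' is:
  Dual:  min b^T y  s.t.  A^T y >= c,  y >= 0.

So the dual LP is:
  minimize  7y1 + 9y2 + 7y3
  subject to:
    y1 + y3 >= 4
    y2 + y3 >= 2
    y1, y2, y3 >= 0

Solving the primal: x* = (7, 0).
  primal value c^T x* = 28.
Solving the dual: y* = (2, 0, 2).
  dual value b^T y* = 28.
Strong duality: c^T x* = b^T y*. Confirmed.

28


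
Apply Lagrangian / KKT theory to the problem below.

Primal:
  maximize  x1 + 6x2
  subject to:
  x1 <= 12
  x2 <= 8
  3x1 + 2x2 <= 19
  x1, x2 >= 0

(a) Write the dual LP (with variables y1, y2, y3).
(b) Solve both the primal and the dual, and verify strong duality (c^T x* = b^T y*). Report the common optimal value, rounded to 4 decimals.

The standard primal-dual pair for 'max c^T x s.t. A x <= b, x >= 0' is:
  Dual:  min b^T y  s.t.  A^T y >= c,  y >= 0.

So the dual LP is:
  minimize  12y1 + 8y2 + 19y3
  subject to:
    y1 + 3y3 >= 1
    y2 + 2y3 >= 6
    y1, y2, y3 >= 0

Solving the primal: x* = (1, 8).
  primal value c^T x* = 49.
Solving the dual: y* = (0, 5.3333, 0.3333).
  dual value b^T y* = 49.
Strong duality: c^T x* = b^T y*. Confirmed.

49


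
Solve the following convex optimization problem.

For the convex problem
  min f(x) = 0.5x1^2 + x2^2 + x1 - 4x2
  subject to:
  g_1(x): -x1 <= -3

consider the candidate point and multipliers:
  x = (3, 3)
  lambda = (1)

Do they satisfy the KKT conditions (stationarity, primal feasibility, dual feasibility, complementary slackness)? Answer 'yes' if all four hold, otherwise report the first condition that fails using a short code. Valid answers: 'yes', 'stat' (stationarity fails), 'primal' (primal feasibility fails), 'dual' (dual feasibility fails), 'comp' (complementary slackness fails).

Gradient of f: grad f(x) = Q x + c = (4, 2)
Constraint values g_i(x) = a_i^T x - b_i:
  g_1((3, 3)) = 0
Stationarity residual: grad f(x) + sum_i lambda_i a_i = (3, 2)
  -> stationarity FAILS
Primal feasibility (all g_i <= 0): OK
Dual feasibility (all lambda_i >= 0): OK
Complementary slackness (lambda_i * g_i(x) = 0 for all i): OK

Verdict: the first failing condition is stationarity -> stat.

stat


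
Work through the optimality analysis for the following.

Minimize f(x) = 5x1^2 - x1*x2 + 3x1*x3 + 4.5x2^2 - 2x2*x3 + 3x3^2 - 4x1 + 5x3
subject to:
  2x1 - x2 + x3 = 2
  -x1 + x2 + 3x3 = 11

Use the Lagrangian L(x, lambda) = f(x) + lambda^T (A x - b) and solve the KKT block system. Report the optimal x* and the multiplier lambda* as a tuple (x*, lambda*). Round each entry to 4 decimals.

Form the Lagrangian:
  L(x, lambda) = (1/2) x^T Q x + c^T x + lambda^T (A x - b)
Stationarity (grad_x L = 0): Q x + c + A^T lambda = 0.
Primal feasibility: A x = b.

This gives the KKT block system:
  [ Q   A^T ] [ x     ]   [-c ]
  [ A    0  ] [ lambda ] = [ b ]

Solving the linear system:
  x*      = (-0.2108, 0.8811, 3.3027)
  lambda* = (-4.4541, -5.9892)
  f(x*)   = 46.073

x* = (-0.2108, 0.8811, 3.3027), lambda* = (-4.4541, -5.9892)


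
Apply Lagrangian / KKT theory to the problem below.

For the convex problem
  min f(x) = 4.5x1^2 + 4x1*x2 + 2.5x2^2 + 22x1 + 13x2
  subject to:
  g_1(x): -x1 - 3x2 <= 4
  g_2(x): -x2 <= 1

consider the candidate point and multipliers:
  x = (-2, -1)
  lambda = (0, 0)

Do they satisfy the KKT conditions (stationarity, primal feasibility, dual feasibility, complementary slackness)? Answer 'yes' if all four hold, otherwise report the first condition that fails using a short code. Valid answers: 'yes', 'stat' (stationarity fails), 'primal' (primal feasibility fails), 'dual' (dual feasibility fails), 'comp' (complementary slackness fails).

Gradient of f: grad f(x) = Q x + c = (0, 0)
Constraint values g_i(x) = a_i^T x - b_i:
  g_1((-2, -1)) = 1
  g_2((-2, -1)) = 0
Stationarity residual: grad f(x) + sum_i lambda_i a_i = (0, 0)
  -> stationarity OK
Primal feasibility (all g_i <= 0): FAILS
Dual feasibility (all lambda_i >= 0): OK
Complementary slackness (lambda_i * g_i(x) = 0 for all i): OK

Verdict: the first failing condition is primal_feasibility -> primal.

primal
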